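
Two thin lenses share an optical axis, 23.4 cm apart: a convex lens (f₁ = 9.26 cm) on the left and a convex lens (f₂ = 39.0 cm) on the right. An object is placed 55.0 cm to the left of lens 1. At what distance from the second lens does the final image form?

17.9 cm

Lens 1: 1/d_i1 = 1/f₁ − 1/d_o1 = 1/(9.26) − 1/(55.0) = 0.08981, so d_i1 = 11.13 cm.
The intermediate image is 11.13 cm to the right of lens 1, which is 23.4 − (11.13) = 12.27 cm to the left of lens 2, so d_o2 = +12.27 cm.
Lens 2: 1/d_i2 = 1/f₂ − 1/d_o2 = 1/(39.0) − 1/(12.27) = -0.05586, so d_i2 = -17.9 cm.
The final image is virtual, 17.9 cm to the left of lens 2 (overall magnification ≈ -0.30).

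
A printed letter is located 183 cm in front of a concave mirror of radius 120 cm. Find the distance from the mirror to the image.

89.3 cm

f = R/2 = 120/2 = 60.00 cm.
Mirror equation: 1/q = 1/f − 1/p = 1/(60.00) − 1/(183) = 0.01667 − 0.005464 = 0.01120, so q = 89.3 cm.
The image is real, inverted and reduced, in front of the mirror.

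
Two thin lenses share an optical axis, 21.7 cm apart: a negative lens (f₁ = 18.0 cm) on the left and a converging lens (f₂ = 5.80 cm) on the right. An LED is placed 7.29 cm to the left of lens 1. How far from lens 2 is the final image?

7.40 cm

Lens 1 is diverging, so f₁ = −18.0 cm.
Lens 1: 1/d_i1 = 1/f₁ − 1/d_o1 = 1/(-18.0) − 1/(7.29) = -0.1927, so d_i1 = -5.189 cm.
The intermediate image is 5.189 cm to the left of lens 1 (virtual), which is 21.7 − (-5.189) = 26.89 cm to the left of lens 2, so d_o2 = +26.89 cm.
Lens 2: 1/d_i2 = 1/f₂ − 1/d_o2 = 1/(5.80) − 1/(26.89) = 0.1352, so d_i2 = 7.40 cm.
The final image is real, 7.40 cm to the right of lens 2 (overall magnification ≈ -0.20).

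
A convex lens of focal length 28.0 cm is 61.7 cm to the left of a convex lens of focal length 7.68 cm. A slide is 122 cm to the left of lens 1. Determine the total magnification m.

Lens 1: 1/d_i1 = 1/(28.0) − 1/(122) = 0.02752, so d_i1 = 36.34 cm; m₁ = −d_i1/d_o1 = -0.2979.
d_o2 = 61.7 − (36.34) = 25.36 cm.
Lens 2: 1/d_i2 = 1/(7.68) − 1/(25.36) = 0.09078, so d_i2 = 11.02 cm; m₂ = −d_i2/d_o2 = -0.4344.
m = m₁·m₂ = (-0.2979)(-0.4344) = +0.129.

m = +0.129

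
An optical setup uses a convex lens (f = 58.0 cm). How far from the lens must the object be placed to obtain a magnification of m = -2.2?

m = −d_i/d_o ⇒ d_i = −m·d_o.
1/f = 1/d_o + 1/d_i = 1/d_o − 1/(m·d_o) = (1 − 1/m)/d_o, so d_o = f(1 − 1/m) = (58.00)(1 − 1/(-2.2)) = 84.4 cm.

84.4 cm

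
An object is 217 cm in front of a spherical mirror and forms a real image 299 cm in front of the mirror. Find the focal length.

f = 126 cm (concave)

Real image ⇒ d_i = +299 cm.
1/f = 1/d_o + 1/d_i = 1/(217) + 1/(299) = 0.007953, so f = 126 cm.
Since f is positive, the spherical mirror is concave.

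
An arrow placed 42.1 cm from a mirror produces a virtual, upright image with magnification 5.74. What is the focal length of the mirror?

m = −d_i/d_o ⇒ d_i = −m·d_o = −(+5.74)·(42.1) = -241.7 cm.
1/f = 1/d_o + 1/d_i = 1/(42.1) + 1/(-241.7) = 0.01962, so f = 51.0 cm.
Since f is positive, the mirror is concave.

f = 51.0 cm (concave)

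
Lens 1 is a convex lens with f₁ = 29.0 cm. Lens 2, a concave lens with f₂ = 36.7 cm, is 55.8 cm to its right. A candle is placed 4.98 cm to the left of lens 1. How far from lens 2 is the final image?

Lens 1: 1/d_i1 = 1/f₁ − 1/d_o1 = 1/(29.0) − 1/(4.98) = -0.1663, so d_i1 = -6.012 cm.
The intermediate image is 6.012 cm to the left of lens 1 (virtual), which is 55.8 − (-6.012) = 61.81 cm to the left of lens 2, so d_o2 = +61.81 cm.
Lens 2 is diverging, so f₂ = −36.7 cm.
Lens 2: 1/d_i2 = 1/f₂ − 1/d_o2 = 1/(-36.7) − 1/(61.81) = -0.04343, so d_i2 = -23.0 cm.
The final image is virtual, 23.0 cm to the left of lens 2 (overall magnification ≈ 0.45).

23.0 cm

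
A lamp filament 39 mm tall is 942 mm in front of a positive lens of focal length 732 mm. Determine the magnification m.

1/d_i = 1/f − 1/d_o = 1/(732.0) − 1/(942) = 0.0003045, so d_i = 3284 mm.
m = −d_i/d_o = −(3284)/(942) = -3.49.
The image is real, inverted and enlarged, on the far side of the lens.

m = -3.49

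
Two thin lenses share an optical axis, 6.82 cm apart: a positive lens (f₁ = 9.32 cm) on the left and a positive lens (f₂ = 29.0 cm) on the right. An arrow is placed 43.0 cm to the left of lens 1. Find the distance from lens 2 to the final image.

Lens 1: 1/d_i1 = 1/f₁ − 1/d_o1 = 1/(9.32) − 1/(43.0) = 0.08404, so d_i1 = 11.90 cm.
The intermediate image is 11.90 cm to the right of lens 1, which lies 5.080 cm to the right of lens 2 — a virtual object — so d_o2 = −5.080 cm.
Lens 2: 1/d_i2 = 1/f₂ − 1/d_o2 = 1/(29.0) − 1/(-5.080) = 0.2313, so d_i2 = 4.32 cm.
The final image is real, 4.32 cm to the right of lens 2 (overall magnification ≈ -0.24).

4.32 cm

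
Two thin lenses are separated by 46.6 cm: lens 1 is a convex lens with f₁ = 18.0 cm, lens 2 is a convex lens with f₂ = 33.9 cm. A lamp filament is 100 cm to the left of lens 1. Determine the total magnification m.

m = -0.804

Lens 1: 1/d_i1 = 1/(18.0) − 1/(100) = 0.04556, so d_i1 = 21.95 cm; m₁ = −d_i1/d_o1 = -0.2195.
d_o2 = 46.6 − (21.95) = 24.65 cm.
Lens 2: 1/d_i2 = 1/(33.9) − 1/(24.65) = -0.01107, so d_i2 = -90.34 cm; m₂ = −d_i2/d_o2 = +3.665.
m = m₁·m₂ = (-0.2195)(+3.665) = -0.804.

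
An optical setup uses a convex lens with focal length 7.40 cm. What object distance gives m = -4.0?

9.25 cm

m = −d_i/d_o ⇒ d_i = −m·d_o.
1/f = 1/d_o + 1/d_i = 1/d_o − 1/(m·d_o) = (1 − 1/m)/d_o, so d_o = f(1 − 1/m) = (7.400)(1 − 1/(-4.0)) = 9.25 cm.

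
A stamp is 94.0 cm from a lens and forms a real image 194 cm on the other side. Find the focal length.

Real image ⇒ d_i = +194 cm.
1/f = 1/d_o + 1/d_i = 1/(94.0) + 1/(194) = 0.01579, so f = 63.3 cm.
Since f is positive, the lens is converging.

f = 63.3 cm (converging)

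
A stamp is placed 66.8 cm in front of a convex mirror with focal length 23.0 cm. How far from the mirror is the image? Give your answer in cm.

For a convex mirror, f = -23.0 cm.
Mirror equation: 1/v = 1/f − 1/u = 1/(-23.00) − 1/(66.8) = -0.04348 − 0.01497 = -0.05845, so v = -17.1 cm.
The image is virtual, upright and reduced, behind the mirror.

17.1 cm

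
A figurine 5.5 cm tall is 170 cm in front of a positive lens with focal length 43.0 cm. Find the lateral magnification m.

1/d_i = 1/f − 1/d_o = 1/(43.00) − 1/(170) = 0.01737, so d_i = 57.56 cm.
m = −d_i/d_o = −(57.56)/(170) = -0.339.
The image is real, inverted and reduced, on the far side of the lens.

m = -0.339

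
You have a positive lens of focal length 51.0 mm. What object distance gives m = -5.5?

m = −d_i/d_o ⇒ d_i = −m·d_o.
1/f = 1/d_o + 1/d_i = 1/d_o − 1/(m·d_o) = (1 − 1/m)/d_o, so d_o = f(1 − 1/m) = (51.00)(1 − 1/(-5.5)) = 60.3 mm.

60.3 mm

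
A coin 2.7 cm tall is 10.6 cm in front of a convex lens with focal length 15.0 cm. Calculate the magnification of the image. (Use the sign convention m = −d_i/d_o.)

m = +3.41

1/d_i = 1/f − 1/d_o = 1/(15.00) − 1/(10.6) = -0.02767, so d_i = -36.14 cm.
m = −d_i/d_o = −(-36.14)/(10.6) = +3.41.
The image is virtual, upright and enlarged, on the same side as the object.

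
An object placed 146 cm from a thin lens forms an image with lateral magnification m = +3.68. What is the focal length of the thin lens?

f = 200 cm (converging)

m = −d_i/d_o ⇒ d_i = −m·d_o = −(+3.68)·(146) = -537.3 cm.
1/f = 1/d_o + 1/d_i = 1/(146) + 1/(-537.3) = 0.004988, so f = 200 cm.
Since f is positive, the thin lens is converging.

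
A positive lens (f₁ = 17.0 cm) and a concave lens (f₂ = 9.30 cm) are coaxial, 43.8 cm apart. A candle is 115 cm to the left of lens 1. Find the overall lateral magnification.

Lens 1: 1/d_i1 = 1/(17.0) − 1/(115) = 0.05013, so d_i1 = 19.95 cm; m₁ = −d_i1/d_o1 = -0.1735.
d_o2 = 43.8 − (19.95) = 23.85 cm.
f₂ = −9.30 cm (diverging).
Lens 2: 1/d_i2 = 1/(-9.30) − 1/(23.85) = -0.1495, so d_i2 = -6.691 cm; m₂ = −d_i2/d_o2 = +0.2805.
m = m₁·m₂ = (-0.1735)(+0.2805) = -0.0487.

m = -0.0487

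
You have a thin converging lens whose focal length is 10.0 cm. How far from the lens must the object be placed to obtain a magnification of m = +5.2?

8.08 cm

m = −d_i/d_o ⇒ d_i = −m·d_o.
1/f = 1/d_o + 1/d_i = 1/d_o − 1/(m·d_o) = (1 − 1/m)/d_o, so d_o = f(1 − 1/m) = (10.00)(1 − 1/(+5.2)) = 8.08 cm.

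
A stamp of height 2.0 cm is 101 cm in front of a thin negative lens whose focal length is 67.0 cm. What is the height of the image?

0.798 cm

For a negative lens, f = -67.0 cm.
1/d_i = 1/f − 1/d_o = 1/(-67.00) − 1/(101) = -0.02483, so d_i = -40.28 cm.
m = −d_i/d_o = +0.3988.
|h_i| = |m|·h_o = 0.3988 × 2.0 = 0.798 cm. The image is virtual, upright and reduced, on the same side as the object.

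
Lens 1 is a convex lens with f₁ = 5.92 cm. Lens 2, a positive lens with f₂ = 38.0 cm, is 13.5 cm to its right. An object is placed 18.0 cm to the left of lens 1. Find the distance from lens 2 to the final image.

Lens 1: 1/d_i1 = 1/f₁ − 1/d_o1 = 1/(5.92) − 1/(18.0) = 0.1134, so d_i1 = 8.821 cm.
The intermediate image is 8.821 cm to the right of lens 1, which is 13.5 − (8.821) = 4.679 cm to the left of lens 2, so d_o2 = +4.679 cm.
Lens 2: 1/d_i2 = 1/f₂ − 1/d_o2 = 1/(38.0) − 1/(4.679) = -0.1874, so d_i2 = -5.34 cm.
The final image is virtual, 5.34 cm to the left of lens 2 (overall magnification ≈ -0.56).

5.34 cm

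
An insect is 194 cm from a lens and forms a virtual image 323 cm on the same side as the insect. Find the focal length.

f = 486 cm (converging)

Virtual image ⇒ d_i = −323 cm.
1/f = 1/d_o + 1/d_i = 1/(194) + 1/(-323) = 0.002059, so f = 486 cm.
Since f is positive, the lens is converging.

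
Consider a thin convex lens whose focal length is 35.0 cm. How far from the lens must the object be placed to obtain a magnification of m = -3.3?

45.6 cm

m = −d_i/d_o ⇒ d_i = −m·d_o.
1/f = 1/d_o + 1/d_i = 1/d_o − 1/(m·d_o) = (1 − 1/m)/d_o, so d_o = f(1 − 1/m) = (35.00)(1 − 1/(-3.3)) = 45.6 cm.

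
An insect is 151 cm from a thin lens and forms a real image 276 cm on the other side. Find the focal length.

f = 97.6 cm (converging)

Real image ⇒ d_i = +276 cm.
1/f = 1/d_o + 1/d_i = 1/(151) + 1/(276) = 0.01025, so f = 97.6 cm.
Since f is positive, the thin lens is converging.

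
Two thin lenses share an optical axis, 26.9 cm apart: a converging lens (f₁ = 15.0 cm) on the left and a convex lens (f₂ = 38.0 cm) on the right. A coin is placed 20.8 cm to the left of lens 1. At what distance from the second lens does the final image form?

Lens 1: 1/d_i1 = 1/f₁ − 1/d_o1 = 1/(15.0) − 1/(20.8) = 0.01859, so d_i1 = 53.79 cm.
The intermediate image is 53.79 cm to the right of lens 1, which lies 26.89 cm to the right of lens 2 — a virtual object — so d_o2 = −26.89 cm.
Lens 2: 1/d_i2 = 1/f₂ − 1/d_o2 = 1/(38.0) − 1/(-26.89) = 0.06350, so d_i2 = 15.7 cm.
The final image is real, 15.7 cm to the right of lens 2 (overall magnification ≈ -1.5).

15.7 cm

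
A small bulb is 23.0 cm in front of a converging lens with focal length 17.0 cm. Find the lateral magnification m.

m = -2.83

1/d_i = 1/f − 1/d_o = 1/(17.00) − 1/(23.0) = 0.01535, so d_i = 65.17 cm.
m = −d_i/d_o = −(65.17)/(23.0) = -2.83.
The image is real, inverted and enlarged, on the far side of the lens.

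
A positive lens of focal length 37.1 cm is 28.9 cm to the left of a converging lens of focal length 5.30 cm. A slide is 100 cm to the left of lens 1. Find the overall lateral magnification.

Lens 1: 1/d_i1 = 1/(37.1) − 1/(100) = 0.01695, so d_i1 = 58.98 cm; m₁ = −d_i1/d_o1 = -0.5898.
d_o2 = 28.9 − (58.98) = -30.08 cm (virtual object).
Lens 2: 1/d_i2 = 1/(5.30) − 1/(-30.08) = 0.2219, so d_i2 = 4.506 cm; m₂ = −d_i2/d_o2 = +0.1498.
m = m₁·m₂ = (-0.5898)(+0.1498) = -0.0884.

m = -0.0884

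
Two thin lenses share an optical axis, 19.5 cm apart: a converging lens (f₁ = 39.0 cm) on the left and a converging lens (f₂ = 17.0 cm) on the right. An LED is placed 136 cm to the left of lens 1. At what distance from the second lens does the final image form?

11.5 cm

Lens 1: 1/d_i1 = 1/f₁ − 1/d_o1 = 1/(39.0) − 1/(136) = 0.01829, so d_i1 = 54.68 cm.
The intermediate image is 54.68 cm to the right of lens 1, which lies 35.18 cm to the right of lens 2 — a virtual object — so d_o2 = −35.18 cm.
Lens 2: 1/d_i2 = 1/f₂ − 1/d_o2 = 1/(17.0) − 1/(-35.18) = 0.08725, so d_i2 = 11.5 cm.
The final image is real, 11.5 cm to the right of lens 2 (overall magnification ≈ -0.13).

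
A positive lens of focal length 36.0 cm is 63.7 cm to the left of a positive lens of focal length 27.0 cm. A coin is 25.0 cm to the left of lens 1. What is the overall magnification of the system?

m = -0.746

Lens 1: 1/d_i1 = 1/(36.0) − 1/(25.0) = -0.01222, so d_i1 = -81.82 cm; m₁ = −d_i1/d_o1 = +3.273.
d_o2 = 63.7 − (-81.82) = 145.5 cm.
Lens 2: 1/d_i2 = 1/(27.0) − 1/(145.5) = 0.03016, so d_i2 = 33.15 cm; m₂ = −d_i2/d_o2 = -0.2278.
m = m₁·m₂ = (+3.273)(-0.2278) = -0.746.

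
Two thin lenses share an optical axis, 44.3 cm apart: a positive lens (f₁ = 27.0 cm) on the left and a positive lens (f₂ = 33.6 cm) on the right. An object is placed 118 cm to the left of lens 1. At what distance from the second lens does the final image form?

Lens 1: 1/d_i1 = 1/f₁ − 1/d_o1 = 1/(27.0) − 1/(118) = 0.02856, so d_i1 = 35.01 cm.
The intermediate image is 35.01 cm to the right of lens 1, which is 44.3 − (35.01) = 9.290 cm to the left of lens 2, so d_o2 = +9.290 cm.
Lens 2: 1/d_i2 = 1/f₂ − 1/d_o2 = 1/(33.6) − 1/(9.290) = -0.07788, so d_i2 = -12.8 cm.
The final image is virtual, 12.8 cm to the left of lens 2 (overall magnification ≈ -0.41).

12.8 cm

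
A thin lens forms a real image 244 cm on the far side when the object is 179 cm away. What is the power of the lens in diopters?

d_i = +244 cm.
1/f = 1/d_o + 1/d_i = 1/(179) + 1/(244) = 0.009685 cm⁻¹.
f = 103.3 cm = 1.033 m, so P = 1/f = +0.968 D.

P = +0.968 D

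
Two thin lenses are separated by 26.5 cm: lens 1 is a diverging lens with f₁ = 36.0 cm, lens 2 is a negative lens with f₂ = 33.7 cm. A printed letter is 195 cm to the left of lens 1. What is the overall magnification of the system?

f₁ = −36.0 cm (diverging).
Lens 1: 1/d_i1 = 1/(-36.0) − 1/(195) = -0.03291, so d_i1 = -30.39 cm; m₁ = −d_i1/d_o1 = +0.1558.
d_o2 = 26.5 − (-30.39) = 56.89 cm.
f₂ = −33.7 cm (diverging).
Lens 2: 1/d_i2 = 1/(-33.7) − 1/(56.89) = -0.04725, so d_i2 = -21.16 cm; m₂ = −d_i2/d_o2 = +0.3720.
m = m₁·m₂ = (+0.1558)(+0.3720) = +0.0580.

m = +0.0580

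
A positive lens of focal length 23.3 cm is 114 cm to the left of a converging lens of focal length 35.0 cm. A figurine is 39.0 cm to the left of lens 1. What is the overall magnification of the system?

Lens 1: 1/d_i1 = 1/(23.3) − 1/(39.0) = 0.01728, so d_i1 = 57.88 cm; m₁ = −d_i1/d_o1 = -1.484.
d_o2 = 114 − (57.88) = 56.12 cm.
Lens 2: 1/d_i2 = 1/(35.0) − 1/(56.12) = 0.01075, so d_i2 = 93.00 cm; m₂ = −d_i2/d_o2 = -1.657.
m = m₁·m₂ = (-1.484)(-1.657) = +2.46.

m = +2.46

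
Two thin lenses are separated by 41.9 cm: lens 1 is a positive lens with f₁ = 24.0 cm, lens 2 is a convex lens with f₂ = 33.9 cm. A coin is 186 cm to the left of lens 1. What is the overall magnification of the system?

Lens 1: 1/d_i1 = 1/(24.0) − 1/(186) = 0.03629, so d_i1 = 27.56 cm; m₁ = −d_i1/d_o1 = -0.1482.
d_o2 = 41.9 − (27.56) = 14.34 cm.
Lens 2: 1/d_i2 = 1/(33.9) − 1/(14.34) = -0.04024, so d_i2 = -24.85 cm; m₂ = −d_i2/d_o2 = +1.733.
m = m₁·m₂ = (-0.1482)(+1.733) = -0.257.

m = -0.257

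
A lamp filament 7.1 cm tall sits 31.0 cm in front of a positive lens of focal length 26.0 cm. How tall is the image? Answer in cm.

36.9 cm

1/d_i = 1/f − 1/d_o = 1/(26.00) − 1/(31.0) = 0.006203, so d_i = 161.2 cm.
m = −d_i/d_o = -5.200.
|h_i| = |m|·h_o = 5.200 × 7.1 = 36.9 cm. The image is real, inverted and enlarged, on the far side of the lens.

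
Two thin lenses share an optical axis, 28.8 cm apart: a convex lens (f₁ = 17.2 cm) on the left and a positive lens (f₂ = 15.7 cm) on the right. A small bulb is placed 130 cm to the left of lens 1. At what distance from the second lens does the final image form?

Lens 1: 1/d_i1 = 1/f₁ − 1/d_o1 = 1/(17.2) − 1/(130) = 0.05045, so d_i1 = 19.82 cm.
The intermediate image is 19.82 cm to the right of lens 1, which is 28.8 − (19.82) = 8.980 cm to the left of lens 2, so d_o2 = +8.980 cm.
Lens 2: 1/d_i2 = 1/f₂ − 1/d_o2 = 1/(15.7) − 1/(8.980) = -0.04766, so d_i2 = -21.0 cm.
The final image is virtual, 21.0 cm to the left of lens 2 (overall magnification ≈ -0.36).

21.0 cm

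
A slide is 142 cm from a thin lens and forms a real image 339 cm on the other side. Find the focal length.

f = 100 cm (converging)

Real image ⇒ d_i = +339 cm.
1/f = 1/d_o + 1/d_i = 1/(142) + 1/(339) = 0.009992, so f = 100 cm.
Since f is positive, the thin lens is converging.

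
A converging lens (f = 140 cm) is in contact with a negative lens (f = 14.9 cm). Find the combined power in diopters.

P₁ = 1/f₁ = 1/(1.40 m) = +0.7143 D; P₂ = 1/f₂ = 1/(-0.149 m) = -6.711 D.
For thin lenses in contact, P = P₁ + P₂ = (+0.7143) + (-6.711) = -6.00 D.

P = -6.00 D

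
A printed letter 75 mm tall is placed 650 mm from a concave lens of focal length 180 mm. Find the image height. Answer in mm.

For a concave lens, f = -180 mm.
1/d_i = 1/f − 1/d_o = 1/(-180.0) − 1/(650) = -0.007094, so d_i = -141.0 mm.
m = −d_i/d_o = +0.2169.
|h_i| = |m|·h_o = 0.2169 × 75 = 16.3 mm. The image is virtual, upright and reduced, on the same side as the object.

16.3 mm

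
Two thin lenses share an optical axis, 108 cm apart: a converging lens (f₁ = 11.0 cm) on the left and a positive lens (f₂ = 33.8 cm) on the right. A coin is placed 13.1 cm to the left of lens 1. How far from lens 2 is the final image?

Lens 1: 1/d_i1 = 1/f₁ − 1/d_o1 = 1/(11.0) − 1/(13.1) = 0.01457, so d_i1 = 68.62 cm.
The intermediate image is 68.62 cm to the right of lens 1, which is 108 − (68.62) = 39.38 cm to the left of lens 2, so d_o2 = +39.38 cm.
Lens 2: 1/d_i2 = 1/f₂ − 1/d_o2 = 1/(33.8) − 1/(39.38) = 0.004192, so d_i2 = 239 cm.
The final image is real, 239 cm to the right of lens 2 (overall magnification ≈ 32).

239 cm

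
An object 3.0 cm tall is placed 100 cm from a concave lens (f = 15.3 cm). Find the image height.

For a concave lens, f = -15.3 cm.
1/d_i = 1/f − 1/d_o = 1/(-15.30) − 1/(100) = -0.07536, so d_i = -13.27 cm.
m = −d_i/d_o = +0.1327.
|h_i| = |m|·h_o = 0.1327 × 3.0 = 0.398 cm. The image is virtual, upright and reduced, on the same side as the object.

0.398 cm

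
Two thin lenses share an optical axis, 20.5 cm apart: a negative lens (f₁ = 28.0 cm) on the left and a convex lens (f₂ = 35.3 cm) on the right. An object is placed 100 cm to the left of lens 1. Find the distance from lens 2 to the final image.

211 cm

Lens 1 is diverging, so f₁ = −28.0 cm.
Lens 1: 1/d_i1 = 1/f₁ − 1/d_o1 = 1/(-28.0) − 1/(100) = -0.04571, so d_i1 = -21.88 cm.
The intermediate image is 21.88 cm to the left of lens 1 (virtual), which is 20.5 − (-21.88) = 42.38 cm to the left of lens 2, so d_o2 = +42.38 cm.
Lens 2: 1/d_i2 = 1/f₂ − 1/d_o2 = 1/(35.3) − 1/(42.38) = 0.004733, so d_i2 = 211 cm.
The final image is real, 211 cm to the right of lens 2 (overall magnification ≈ -1.1).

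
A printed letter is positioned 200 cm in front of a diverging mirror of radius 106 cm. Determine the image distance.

f = R/2 = 106/2 = 53.00 cm; for a diverging mirror, f = -53.00 cm.
Mirror equation: 1/d_i = 1/f − 1/d_o = 1/(-53.00) − 1/(200) = -0.01887 − 0.005000 = -0.02387, so d_i = -41.9 cm.
The image is virtual, upright and reduced, behind the mirror.

41.9 cm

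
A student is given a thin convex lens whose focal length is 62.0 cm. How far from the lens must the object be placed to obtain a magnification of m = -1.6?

m = −d_i/d_o ⇒ d_i = −m·d_o.
1/f = 1/d_o + 1/d_i = 1/d_o − 1/(m·d_o) = (1 − 1/m)/d_o, so d_o = f(1 − 1/m) = (62.00)(1 − 1/(-1.6)) = 101 cm.

101 cm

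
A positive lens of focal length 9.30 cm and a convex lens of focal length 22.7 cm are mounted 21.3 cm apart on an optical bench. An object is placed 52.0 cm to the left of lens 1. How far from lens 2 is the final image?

17.8 cm

Lens 1: 1/d_i1 = 1/f₁ − 1/d_o1 = 1/(9.30) − 1/(52.0) = 0.08830, so d_i1 = 11.33 cm.
The intermediate image is 11.33 cm to the right of lens 1, which is 21.3 − (11.33) = 9.970 cm to the left of lens 2, so d_o2 = +9.970 cm.
Lens 2: 1/d_i2 = 1/f₂ − 1/d_o2 = 1/(22.7) − 1/(9.970) = -0.05625, so d_i2 = -17.8 cm.
The final image is virtual, 17.8 cm to the left of lens 2 (overall magnification ≈ -0.39).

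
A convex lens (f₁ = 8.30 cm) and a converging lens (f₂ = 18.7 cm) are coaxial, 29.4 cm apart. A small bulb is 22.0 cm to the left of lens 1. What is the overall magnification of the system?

m = -4.31

Lens 1: 1/d_i1 = 1/(8.30) − 1/(22.0) = 0.07503, so d_i1 = 13.33 cm; m₁ = −d_i1/d_o1 = -0.6059.
d_o2 = 29.4 − (13.33) = 16.07 cm.
Lens 2: 1/d_i2 = 1/(18.7) − 1/(16.07) = -0.008752, so d_i2 = -114.3 cm; m₂ = −d_i2/d_o2 = +7.110.
m = m₁·m₂ = (-0.6059)(+7.110) = -4.31.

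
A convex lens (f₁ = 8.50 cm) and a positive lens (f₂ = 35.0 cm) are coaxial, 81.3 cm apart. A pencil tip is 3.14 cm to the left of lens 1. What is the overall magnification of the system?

Lens 1: 1/d_i1 = 1/(8.50) − 1/(3.14) = -0.2008, so d_i1 = -4.979 cm; m₁ = −d_i1/d_o1 = +1.586.
d_o2 = 81.3 − (-4.979) = 86.28 cm.
Lens 2: 1/d_i2 = 1/(35.0) − 1/(86.28) = 0.01698, so d_i2 = 58.89 cm; m₂ = −d_i2/d_o2 = -0.6825.
m = m₁·m₂ = (+1.586)(-0.6825) = -1.08.

m = -1.08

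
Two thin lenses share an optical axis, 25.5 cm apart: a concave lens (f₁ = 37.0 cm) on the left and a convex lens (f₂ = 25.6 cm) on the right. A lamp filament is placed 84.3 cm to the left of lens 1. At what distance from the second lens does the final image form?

Lens 1 is diverging, so f₁ = −37.0 cm.
Lens 1: 1/d_i1 = 1/f₁ − 1/d_o1 = 1/(-37.0) − 1/(84.3) = -0.03889, so d_i1 = -25.71 cm.
The intermediate image is 25.71 cm to the left of lens 1 (virtual), which is 25.5 − (-25.71) = 51.21 cm to the left of lens 2, so d_o2 = +51.21 cm.
Lens 2: 1/d_i2 = 1/f₂ − 1/d_o2 = 1/(25.6) − 1/(51.21) = 0.01954, so d_i2 = 51.2 cm.
The final image is real, 51.2 cm to the right of lens 2 (overall magnification ≈ -0.30).

51.2 cm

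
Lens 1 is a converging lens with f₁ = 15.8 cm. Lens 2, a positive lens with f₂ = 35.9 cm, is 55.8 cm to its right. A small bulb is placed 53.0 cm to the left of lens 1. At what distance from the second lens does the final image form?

Lens 1: 1/d_i1 = 1/f₁ − 1/d_o1 = 1/(15.8) − 1/(53.0) = 0.04442, so d_i1 = 22.51 cm.
The intermediate image is 22.51 cm to the right of lens 1, which is 55.8 − (22.51) = 33.29 cm to the left of lens 2, so d_o2 = +33.29 cm.
Lens 2: 1/d_i2 = 1/f₂ − 1/d_o2 = 1/(35.9) − 1/(33.29) = -0.002184, so d_i2 = -458 cm.
The final image is virtual, 458 cm to the left of lens 2 (overall magnification ≈ -5.8).

458 cm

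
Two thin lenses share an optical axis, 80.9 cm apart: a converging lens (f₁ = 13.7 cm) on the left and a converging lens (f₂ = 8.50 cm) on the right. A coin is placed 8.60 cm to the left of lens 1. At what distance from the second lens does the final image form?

Lens 1: 1/d_i1 = 1/f₁ − 1/d_o1 = 1/(13.7) − 1/(8.60) = -0.04329, so d_i1 = -23.10 cm.
The intermediate image is 23.10 cm to the left of lens 1 (virtual), which is 80.9 − (-23.10) = 104.0 cm to the left of lens 2, so d_o2 = +104.0 cm.
Lens 2: 1/d_i2 = 1/f₂ − 1/d_o2 = 1/(8.50) − 1/(104.0) = 0.1080, so d_i2 = 9.26 cm.
The final image is real, 9.26 cm to the right of lens 2 (overall magnification ≈ -0.24).

9.26 cm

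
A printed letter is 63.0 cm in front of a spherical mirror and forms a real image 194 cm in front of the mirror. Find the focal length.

Real image ⇒ d_i = +194 cm.
1/f = 1/d_o + 1/d_i = 1/(63.0) + 1/(194) = 0.02103, so f = 47.6 cm.
Since f is positive, the spherical mirror is concave.

f = 47.6 cm (concave)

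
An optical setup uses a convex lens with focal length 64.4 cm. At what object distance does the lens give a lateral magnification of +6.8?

54.9 cm

m = −d_i/d_o ⇒ d_i = −m·d_o.
1/f = 1/d_o + 1/d_i = 1/d_o − 1/(m·d_o) = (1 − 1/m)/d_o, so d_o = f(1 − 1/m) = (64.40)(1 − 1/(+6.8)) = 54.9 cm.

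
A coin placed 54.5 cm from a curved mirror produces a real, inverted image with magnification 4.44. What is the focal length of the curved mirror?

f = 44.5 cm (concave)

m = −d_i/d_o ⇒ d_i = −m·d_o = −(-4.44)·(54.5) = 242.0 cm.
1/f = 1/d_o + 1/d_i = 1/(54.5) + 1/(242.0) = 0.02248, so f = 44.5 cm.
Since f is positive, the curved mirror is concave.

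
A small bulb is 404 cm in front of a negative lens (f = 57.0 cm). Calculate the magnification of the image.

For a negative lens, f = -57.0 cm.
1/d_i = 1/f − 1/d_o = 1/(-57.00) − 1/(404) = -0.02002, so d_i = -49.95 cm.
m = −d_i/d_o = −(-49.95)/(404) = +0.124.
The image is virtual, upright and reduced, on the same side as the object.

m = +0.124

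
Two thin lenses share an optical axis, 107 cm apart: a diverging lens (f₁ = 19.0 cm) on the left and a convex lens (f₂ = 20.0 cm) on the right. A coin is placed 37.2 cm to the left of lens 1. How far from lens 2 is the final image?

Lens 1 is diverging, so f₁ = −19.0 cm.
Lens 1: 1/d_i1 = 1/f₁ − 1/d_o1 = 1/(-19.0) − 1/(37.2) = -0.07951, so d_i1 = -12.58 cm.
The intermediate image is 12.58 cm to the left of lens 1 (virtual), which is 107 − (-12.58) = 119.6 cm to the left of lens 2, so d_o2 = +119.6 cm.
Lens 2: 1/d_i2 = 1/f₂ − 1/d_o2 = 1/(20.0) − 1/(119.6) = 0.04164, so d_i2 = 24.0 cm.
The final image is real, 24.0 cm to the right of lens 2 (overall magnification ≈ -0.068).

24.0 cm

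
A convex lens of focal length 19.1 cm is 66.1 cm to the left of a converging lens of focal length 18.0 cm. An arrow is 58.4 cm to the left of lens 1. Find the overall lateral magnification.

Lens 1: 1/d_i1 = 1/(19.1) − 1/(58.4) = 0.03523, so d_i1 = 28.38 cm; m₁ = −d_i1/d_o1 = -0.4860.
d_o2 = 66.1 − (28.38) = 37.72 cm.
Lens 2: 1/d_i2 = 1/(18.0) − 1/(37.72) = 0.02904, so d_i2 = 34.43 cm; m₂ = −d_i2/d_o2 = -0.9128.
m = m₁·m₂ = (-0.4860)(-0.9128) = +0.444.

m = +0.444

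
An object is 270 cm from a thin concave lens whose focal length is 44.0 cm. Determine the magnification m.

m = +0.140

For a concave lens, f = -44.0 cm.
1/d_i = 1/f − 1/d_o = 1/(-44.00) − 1/(270) = -0.02643, so d_i = -37.83 cm.
m = −d_i/d_o = −(-37.83)/(270) = +0.140.
The image is virtual, upright and reduced, on the same side as the object.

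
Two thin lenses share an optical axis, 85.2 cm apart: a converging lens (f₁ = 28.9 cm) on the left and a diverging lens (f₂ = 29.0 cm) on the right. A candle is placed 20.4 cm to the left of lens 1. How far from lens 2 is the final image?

24.4 cm

Lens 1: 1/d_i1 = 1/f₁ − 1/d_o1 = 1/(28.9) − 1/(20.4) = -0.01442, so d_i1 = -69.36 cm.
The intermediate image is 69.36 cm to the left of lens 1 (virtual), which is 85.2 − (-69.36) = 154.6 cm to the left of lens 2, so d_o2 = +154.6 cm.
Lens 2 is diverging, so f₂ = −29.0 cm.
Lens 2: 1/d_i2 = 1/f₂ − 1/d_o2 = 1/(-29.0) − 1/(154.6) = -0.04095, so d_i2 = -24.4 cm.
The final image is virtual, 24.4 cm to the left of lens 2 (overall magnification ≈ 0.54).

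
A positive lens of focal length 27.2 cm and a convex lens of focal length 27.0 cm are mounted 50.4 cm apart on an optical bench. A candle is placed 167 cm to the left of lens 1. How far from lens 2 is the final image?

53.2 cm

Lens 1: 1/d_i1 = 1/f₁ − 1/d_o1 = 1/(27.2) − 1/(167) = 0.03078, so d_i1 = 32.49 cm.
The intermediate image is 32.49 cm to the right of lens 1, which is 50.4 − (32.49) = 17.91 cm to the left of lens 2, so d_o2 = +17.91 cm.
Lens 2: 1/d_i2 = 1/f₂ − 1/d_o2 = 1/(27.0) − 1/(17.91) = -0.01880, so d_i2 = -53.2 cm.
The final image is virtual, 53.2 cm to the left of lens 2 (overall magnification ≈ -0.58).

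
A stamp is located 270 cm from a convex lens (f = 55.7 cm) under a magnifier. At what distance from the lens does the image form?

Lens equation: 1/s_i = 1/f − 1/s_o = 1/(55.70) − 1/(270) = 0.01795 − 0.003704 = 0.01425, so s_i = 70.2 cm.
The image is real, inverted and reduced, on the far side of the lens.

70.2 cm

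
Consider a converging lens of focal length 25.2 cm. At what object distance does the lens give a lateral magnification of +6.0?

m = −d_i/d_o ⇒ d_i = −m·d_o.
1/f = 1/d_o + 1/d_i = 1/d_o − 1/(m·d_o) = (1 − 1/m)/d_o, so d_o = f(1 − 1/m) = (25.20)(1 − 1/(+6.0)) = 21.0 cm.

21.0 cm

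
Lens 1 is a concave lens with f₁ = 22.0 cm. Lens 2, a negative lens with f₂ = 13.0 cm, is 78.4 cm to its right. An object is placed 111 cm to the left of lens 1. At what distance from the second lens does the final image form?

11.5 cm

Lens 1 is diverging, so f₁ = −22.0 cm.
Lens 1: 1/d_i1 = 1/f₁ − 1/d_o1 = 1/(-22.0) − 1/(111) = -0.05446, so d_i1 = -18.36 cm.
The intermediate image is 18.36 cm to the left of lens 1 (virtual), which is 78.4 − (-18.36) = 96.76 cm to the left of lens 2, so d_o2 = +96.76 cm.
Lens 2 is diverging, so f₂ = −13.0 cm.
Lens 2: 1/d_i2 = 1/f₂ − 1/d_o2 = 1/(-13.0) − 1/(96.76) = -0.08726, so d_i2 = -11.5 cm.
The final image is virtual, 11.5 cm to the left of lens 2 (overall magnification ≈ 0.020).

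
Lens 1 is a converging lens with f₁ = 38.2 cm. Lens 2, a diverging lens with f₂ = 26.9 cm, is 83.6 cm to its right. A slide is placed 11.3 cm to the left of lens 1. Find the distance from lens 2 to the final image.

Lens 1: 1/d_i1 = 1/f₁ − 1/d_o1 = 1/(38.2) − 1/(11.3) = -0.06232, so d_i1 = -16.05 cm.
The intermediate image is 16.05 cm to the left of lens 1 (virtual), which is 83.6 − (-16.05) = 99.65 cm to the left of lens 2, so d_o2 = +99.65 cm.
Lens 2 is diverging, so f₂ = −26.9 cm.
Lens 2: 1/d_i2 = 1/f₂ − 1/d_o2 = 1/(-26.9) − 1/(99.65) = -0.04721, so d_i2 = -21.2 cm.
The final image is virtual, 21.2 cm to the left of lens 2 (overall magnification ≈ 0.30).

21.2 cm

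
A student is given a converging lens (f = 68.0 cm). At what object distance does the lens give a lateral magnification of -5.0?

m = −d_i/d_o ⇒ d_i = −m·d_o.
1/f = 1/d_o + 1/d_i = 1/d_o − 1/(m·d_o) = (1 − 1/m)/d_o, so d_o = f(1 − 1/m) = (68.00)(1 − 1/(-5.0)) = 81.6 cm.

81.6 cm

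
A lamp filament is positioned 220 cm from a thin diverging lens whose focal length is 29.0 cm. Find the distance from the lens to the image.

For a diverging lens, f = -29.0 cm.
Thin-lens equation: 1/v = 1/f − 1/u = 1/(-29.00) − 1/(220) = -0.03448 − 0.004545 = -0.03903, so v = -25.6 cm.
The image is virtual, upright and reduced, on the same side as the object.

25.6 cm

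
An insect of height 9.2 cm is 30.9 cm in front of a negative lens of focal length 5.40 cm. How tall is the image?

For a negative lens, f = -5.40 cm.
1/d_i = 1/f − 1/d_o = 1/(-5.400) − 1/(30.9) = -0.2175, so d_i = -4.597 cm.
m = −d_i/d_o = +0.1488.
|h_i| = |m|·h_o = 0.1488 × 9.2 = 1.37 cm. The image is virtual, upright and reduced, on the same side as the object.

1.37 cm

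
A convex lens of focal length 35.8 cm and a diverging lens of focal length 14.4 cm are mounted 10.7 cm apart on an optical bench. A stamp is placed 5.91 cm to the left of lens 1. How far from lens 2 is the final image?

Lens 1: 1/d_i1 = 1/f₁ − 1/d_o1 = 1/(35.8) − 1/(5.91) = -0.1413, so d_i1 = -7.079 cm.
The intermediate image is 7.079 cm to the left of lens 1 (virtual), which is 10.7 − (-7.079) = 17.78 cm to the left of lens 2, so d_o2 = +17.78 cm.
Lens 2 is diverging, so f₂ = −14.4 cm.
Lens 2: 1/d_i2 = 1/f₂ − 1/d_o2 = 1/(-14.4) − 1/(17.78) = -0.1257, so d_i2 = -7.96 cm.
The final image is virtual, 7.96 cm to the left of lens 2 (overall magnification ≈ 0.54).

7.96 cm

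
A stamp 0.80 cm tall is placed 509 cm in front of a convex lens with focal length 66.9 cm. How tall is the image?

0.121 cm

1/d_i = 1/f − 1/d_o = 1/(66.90) − 1/(509) = 0.01298, so d_i = 77.02 cm.
m = −d_i/d_o = -0.1513.
|h_i| = |m|·h_o = 0.1513 × 0.80 = 0.121 cm. The image is real, inverted and reduced, on the far side of the lens.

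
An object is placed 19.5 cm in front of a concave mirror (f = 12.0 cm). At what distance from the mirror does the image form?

31.2 cm

Mirror equation: 1/q = 1/f − 1/p = 1/(12.00) − 1/(19.5) = 0.08333 − 0.05128 = 0.03205, so q = 31.2 cm.
The image is real, inverted and enlarged, in front of the mirror.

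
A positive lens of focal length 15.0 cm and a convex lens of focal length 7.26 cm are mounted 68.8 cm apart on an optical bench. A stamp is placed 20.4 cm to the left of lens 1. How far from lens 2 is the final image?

18.1 cm

Lens 1: 1/d_i1 = 1/f₁ − 1/d_o1 = 1/(15.0) − 1/(20.4) = 0.01765, so d_i1 = 56.67 cm.
The intermediate image is 56.67 cm to the right of lens 1, which is 68.8 − (56.67) = 12.13 cm to the left of lens 2, so d_o2 = +12.13 cm.
Lens 2: 1/d_i2 = 1/f₂ − 1/d_o2 = 1/(7.26) − 1/(12.13) = 0.05530, so d_i2 = 18.1 cm.
The final image is real, 18.1 cm to the right of lens 2 (overall magnification ≈ 4.1).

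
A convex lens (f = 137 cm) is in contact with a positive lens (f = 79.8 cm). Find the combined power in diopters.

P = +1.98 D

P₁ = 1/f₁ = 1/(1.37 m) = +0.7299 D; P₂ = 1/f₂ = 1/(0.798 m) = +1.253 D.
For thin lenses in contact, P = P₁ + P₂ = (+0.7299) + (+1.253) = +1.98 D.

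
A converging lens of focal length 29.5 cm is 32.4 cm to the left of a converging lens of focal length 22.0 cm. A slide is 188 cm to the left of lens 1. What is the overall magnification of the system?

Lens 1: 1/d_i1 = 1/(29.5) − 1/(188) = 0.02858, so d_i1 = 34.99 cm; m₁ = −d_i1/d_o1 = -0.1861.
d_o2 = 32.4 − (34.99) = -2.590 cm (virtual object).
Lens 2: 1/d_i2 = 1/(22.0) − 1/(-2.590) = 0.4316, so d_i2 = 2.317 cm; m₂ = −d_i2/d_o2 = +0.8947.
m = m₁·m₂ = (-0.1861)(+0.8947) = -0.167.

m = -0.167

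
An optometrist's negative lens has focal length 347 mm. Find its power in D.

P = -2.88 D

For a negative lens, f = −347 mm.
f = -34.7 cm = -0.347 m.
P = 1/f = 1/(-0.347 m) = -2.88 D.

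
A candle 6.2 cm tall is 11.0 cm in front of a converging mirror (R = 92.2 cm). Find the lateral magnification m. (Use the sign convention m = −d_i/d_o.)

f = R/2 = 92.2/2 = 46.10 cm.
1/d_i = 1/f − 1/d_o = 1/(46.10) − 1/(11.0) = -0.06922, so d_i = -14.45 cm.
m = −d_i/d_o = −(-14.45)/(11.0) = +1.31.
The image is virtual, upright and enlarged, behind the mirror.

m = +1.31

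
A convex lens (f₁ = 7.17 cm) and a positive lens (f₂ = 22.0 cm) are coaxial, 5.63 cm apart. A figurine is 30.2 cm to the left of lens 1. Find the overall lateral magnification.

Lens 1: 1/d_i1 = 1/(7.17) − 1/(30.2) = 0.1064, so d_i1 = 9.402 cm; m₁ = −d_i1/d_o1 = -0.3113.
d_o2 = 5.63 − (9.402) = -3.772 cm (virtual object).
Lens 2: 1/d_i2 = 1/(22.0) − 1/(-3.772) = 0.3106, so d_i2 = 3.220 cm; m₂ = −d_i2/d_o2 = +0.8536.
m = m₁·m₂ = (-0.3113)(+0.8536) = -0.266.

m = -0.266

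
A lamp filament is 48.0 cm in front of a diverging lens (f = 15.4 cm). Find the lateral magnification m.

m = +0.243

For a diverging lens, f = -15.4 cm.
1/d_i = 1/f − 1/d_o = 1/(-15.40) − 1/(48.0) = -0.08577, so d_i = -11.66 cm.
m = −d_i/d_o = −(-11.66)/(48.0) = +0.243.
The image is virtual, upright and reduced, on the same side as the object.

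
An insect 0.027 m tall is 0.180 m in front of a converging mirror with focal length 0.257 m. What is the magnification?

m = +3.34

1/d_i = 1/f − 1/d_o = 1/(0.2570) − 1/(0.180) = -1.665, so d_i = -0.6008 m.
m = −d_i/d_o = −(-0.6008)/(0.180) = +3.34.
The image is virtual, upright and enlarged, behind the mirror.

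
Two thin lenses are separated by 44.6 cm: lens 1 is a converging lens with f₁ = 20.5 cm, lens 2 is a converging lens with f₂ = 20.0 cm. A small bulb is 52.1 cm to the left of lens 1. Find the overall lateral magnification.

Lens 1: 1/d_i1 = 1/(20.5) − 1/(52.1) = 0.02959, so d_i1 = 33.80 cm; m₁ = −d_i1/d_o1 = -0.6488.
d_o2 = 44.6 − (33.80) = 10.80 cm.
Lens 2: 1/d_i2 = 1/(20.0) − 1/(10.80) = -0.04259, so d_i2 = -23.48 cm; m₂ = −d_i2/d_o2 = +2.174.
m = m₁·m₂ = (-0.6488)(+2.174) = -1.41.

m = -1.41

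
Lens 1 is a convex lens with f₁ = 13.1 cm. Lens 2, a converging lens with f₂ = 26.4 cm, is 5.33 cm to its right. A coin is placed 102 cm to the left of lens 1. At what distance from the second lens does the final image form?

Lens 1: 1/d_i1 = 1/f₁ − 1/d_o1 = 1/(13.1) − 1/(102) = 0.06653, so d_i1 = 15.03 cm.
The intermediate image is 15.03 cm to the right of lens 1, which lies 9.700 cm to the right of lens 2 — a virtual object — so d_o2 = −9.700 cm.
Lens 2: 1/d_i2 = 1/f₂ − 1/d_o2 = 1/(26.4) − 1/(-9.700) = 0.1410, so d_i2 = 7.09 cm.
The final image is real, 7.09 cm to the right of lens 2 (overall magnification ≈ -0.11).

7.09 cm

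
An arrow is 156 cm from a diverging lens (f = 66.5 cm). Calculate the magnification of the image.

For a diverging lens, f = -66.5 cm.
1/d_i = 1/f − 1/d_o = 1/(-66.50) − 1/(156) = -0.02145, so d_i = -46.62 cm.
m = −d_i/d_o = −(-46.62)/(156) = +0.299.
The image is virtual, upright and reduced, on the same side as the object.

m = +0.299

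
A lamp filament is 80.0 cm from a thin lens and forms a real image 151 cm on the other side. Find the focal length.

Real image ⇒ d_i = +151 cm.
1/f = 1/d_o + 1/d_i = 1/(80.0) + 1/(151) = 0.01912, so f = 52.3 cm.
Since f is positive, the thin lens is converging.

f = 52.3 cm (converging)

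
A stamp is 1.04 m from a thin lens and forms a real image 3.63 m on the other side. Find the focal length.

f = 0.808 m (converging)

Real image ⇒ d_i = +3.63 m.
1/f = 1/d_o + 1/d_i = 1/(1.04) + 1/(3.63) = 1.237, so f = 0.808 m.
Since f is positive, the thin lens is converging.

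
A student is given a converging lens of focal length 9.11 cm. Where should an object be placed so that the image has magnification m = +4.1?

6.89 cm

m = −d_i/d_o ⇒ d_i = −m·d_o.
1/f = 1/d_o + 1/d_i = 1/d_o − 1/(m·d_o) = (1 − 1/m)/d_o, so d_o = f(1 − 1/m) = (9.110)(1 − 1/(+4.1)) = 6.89 cm.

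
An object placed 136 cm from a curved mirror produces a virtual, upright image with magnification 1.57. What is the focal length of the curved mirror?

f = 375 cm (concave)

m = −d_i/d_o ⇒ d_i = −m·d_o = −(+1.57)·(136) = -213.5 cm.
1/f = 1/d_o + 1/d_i = 1/(136) + 1/(-213.5) = 0.002669, so f = 375 cm.
Since f is positive, the curved mirror is concave.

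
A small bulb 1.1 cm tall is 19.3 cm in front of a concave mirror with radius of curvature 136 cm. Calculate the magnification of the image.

m = +1.40

f = R/2 = 136/2 = 68.00 cm.
1/d_i = 1/f − 1/d_o = 1/(68.00) − 1/(19.3) = -0.03711, so d_i = -26.95 cm.
m = −d_i/d_o = −(-26.95)/(19.3) = +1.40.
The image is virtual, upright and enlarged, behind the mirror.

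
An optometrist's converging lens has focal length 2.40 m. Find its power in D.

P = 1/f = 1/(2.40 m) = +0.417 D.

P = +0.417 D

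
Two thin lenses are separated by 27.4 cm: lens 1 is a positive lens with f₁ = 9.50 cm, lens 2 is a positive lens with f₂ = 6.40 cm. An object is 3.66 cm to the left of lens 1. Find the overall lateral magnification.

Lens 1: 1/d_i1 = 1/(9.50) − 1/(3.66) = -0.1680, so d_i1 = -5.954 cm; m₁ = −d_i1/d_o1 = +1.627.
d_o2 = 27.4 − (-5.954) = 33.35 cm.
Lens 2: 1/d_i2 = 1/(6.40) − 1/(33.35) = 0.1263, so d_i2 = 7.920 cm; m₂ = −d_i2/d_o2 = -0.2375.
m = m₁·m₂ = (+1.627)(-0.2375) = -0.386.

m = -0.386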